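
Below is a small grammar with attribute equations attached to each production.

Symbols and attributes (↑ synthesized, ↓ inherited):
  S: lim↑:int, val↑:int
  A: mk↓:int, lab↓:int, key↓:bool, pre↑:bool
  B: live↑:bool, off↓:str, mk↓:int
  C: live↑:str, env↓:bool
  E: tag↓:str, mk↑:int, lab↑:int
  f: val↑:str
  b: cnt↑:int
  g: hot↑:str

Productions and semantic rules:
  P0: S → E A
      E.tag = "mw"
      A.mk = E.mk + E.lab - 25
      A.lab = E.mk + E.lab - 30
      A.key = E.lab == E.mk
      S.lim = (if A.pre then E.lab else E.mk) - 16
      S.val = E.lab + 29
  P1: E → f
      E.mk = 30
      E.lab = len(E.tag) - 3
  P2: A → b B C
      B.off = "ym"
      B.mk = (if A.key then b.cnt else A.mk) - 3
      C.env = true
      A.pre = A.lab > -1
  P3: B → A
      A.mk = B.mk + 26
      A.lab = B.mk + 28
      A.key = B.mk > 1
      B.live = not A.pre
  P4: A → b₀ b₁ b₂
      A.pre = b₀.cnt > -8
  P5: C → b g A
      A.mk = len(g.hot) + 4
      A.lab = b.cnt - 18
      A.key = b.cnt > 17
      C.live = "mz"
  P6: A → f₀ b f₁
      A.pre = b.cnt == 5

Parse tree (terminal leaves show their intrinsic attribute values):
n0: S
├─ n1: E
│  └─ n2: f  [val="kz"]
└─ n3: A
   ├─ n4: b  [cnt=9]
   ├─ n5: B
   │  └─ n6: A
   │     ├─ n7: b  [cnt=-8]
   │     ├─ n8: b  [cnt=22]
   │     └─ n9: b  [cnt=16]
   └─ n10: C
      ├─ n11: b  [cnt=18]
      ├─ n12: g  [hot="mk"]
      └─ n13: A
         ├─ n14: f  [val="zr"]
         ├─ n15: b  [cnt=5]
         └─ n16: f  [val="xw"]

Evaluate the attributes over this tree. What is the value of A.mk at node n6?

27

1. n1.tag = "mw"  ["mw"]
2. n2.val = "kz"  [terminal]
3. n1.mk = 30  [30]
4. n1.lab = -1  [len(E.tag) - 3]
5. n3.mk = 4  [E.mk + E.lab - 25]
6. n3.lab = -1  [E.mk + E.lab - 30]
7. n3.key = false  [E.lab == E.mk]
8. n4.cnt = 9  [terminal]
9. n5.off = "ym"  ["ym"]
10. n5.mk = 1  [(if A.key then b.cnt else A.mk) - 3]
11. n6.mk = 27  [B.mk + 26]
12. n6.lab = 29  [B.mk + 28]
13. n6.key = false  [B.mk > 1]
14. n7.cnt = -8  [terminal]
15. n8.cnt = 22  [terminal]
16. n9.cnt = 16  [terminal]
17. n6.pre = false  [b₀.cnt > -8]
18. n5.live = true  [not A.pre]
19. n10.env = true  [true]
20. n11.cnt = 18  [terminal]
21. n12.hot = "mk"  [terminal]
22. n13.mk = 6  [len(g.hot) + 4]
23. n13.lab = 0  [b.cnt - 18]
24. n13.key = true  [b.cnt > 17]
25. n14.val = "zr"  [terminal]
26. n15.cnt = 5  [terminal]
27. n16.val = "xw"  [terminal]
28. n13.pre = true  [b.cnt == 5]
29. n10.live = "mz"  ["mz"]
30. n3.pre = false  [A.lab > -1]
31. n0.lim = 14  [(if A.pre then E.lab else E.mk) - 16]
32. n0.val = 28  [E.lab + 29]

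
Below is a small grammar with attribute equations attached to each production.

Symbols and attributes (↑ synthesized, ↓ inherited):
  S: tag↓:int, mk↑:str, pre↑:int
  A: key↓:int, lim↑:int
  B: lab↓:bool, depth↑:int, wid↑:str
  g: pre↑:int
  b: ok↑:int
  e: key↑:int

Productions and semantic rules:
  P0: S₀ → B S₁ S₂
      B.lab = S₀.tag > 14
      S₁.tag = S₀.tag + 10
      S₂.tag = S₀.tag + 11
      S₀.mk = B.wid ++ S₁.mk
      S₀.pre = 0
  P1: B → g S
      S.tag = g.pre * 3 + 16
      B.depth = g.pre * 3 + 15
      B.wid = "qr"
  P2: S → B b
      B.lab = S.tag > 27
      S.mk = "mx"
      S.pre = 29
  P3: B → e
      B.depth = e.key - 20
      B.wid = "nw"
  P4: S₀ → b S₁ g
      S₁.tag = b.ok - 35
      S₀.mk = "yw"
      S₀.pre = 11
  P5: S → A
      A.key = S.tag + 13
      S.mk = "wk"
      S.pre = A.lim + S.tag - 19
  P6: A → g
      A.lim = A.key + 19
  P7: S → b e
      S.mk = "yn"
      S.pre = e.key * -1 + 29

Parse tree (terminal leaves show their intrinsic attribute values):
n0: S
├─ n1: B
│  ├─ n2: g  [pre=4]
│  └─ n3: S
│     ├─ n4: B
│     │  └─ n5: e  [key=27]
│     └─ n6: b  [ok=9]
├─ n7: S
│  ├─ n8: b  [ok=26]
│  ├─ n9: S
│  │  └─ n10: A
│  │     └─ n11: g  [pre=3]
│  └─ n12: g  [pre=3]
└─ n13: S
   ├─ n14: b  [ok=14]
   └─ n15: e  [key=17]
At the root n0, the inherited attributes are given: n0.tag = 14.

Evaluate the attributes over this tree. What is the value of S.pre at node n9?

1. n0.tag = 14  [given at root]
2. n1.lab = false  [S₀.tag > 14]
3. n2.pre = 4  [terminal]
4. n3.tag = 28  [g.pre * 3 + 16]
5. n4.lab = true  [S.tag > 27]
6. n5.key = 27  [terminal]
7. n4.depth = 7  [e.key - 20]
8. n4.wid = "nw"  ["nw"]
9. n6.ok = 9  [terminal]
10. n3.mk = "mx"  ["mx"]
11. n3.pre = 29  [29]
12. n1.depth = 27  [g.pre * 3 + 15]
13. n1.wid = "qr"  ["qr"]
14. n7.tag = 24  [S₀.tag + 10]
15. n8.ok = 26  [terminal]
16. n9.tag = -9  [b.ok - 35]
17. n10.key = 4  [S.tag + 13]
18. n11.pre = 3  [terminal]
19. n10.lim = 23  [A.key + 19]
20. n9.mk = "wk"  ["wk"]
21. n9.pre = -5  [A.lim + S.tag - 19]
22. n12.pre = 3  [terminal]
23. n7.mk = "yw"  ["yw"]
24. n7.pre = 11  [11]
25. n13.tag = 25  [S₀.tag + 11]
26. n14.ok = 14  [terminal]
27. n15.key = 17  [terminal]
28. n13.mk = "yn"  ["yn"]
29. n13.pre = 12  [e.key * -1 + 29]
30. n0.mk = "qryw"  [B.wid ++ S₁.mk]
31. n0.pre = 0  [0]

-5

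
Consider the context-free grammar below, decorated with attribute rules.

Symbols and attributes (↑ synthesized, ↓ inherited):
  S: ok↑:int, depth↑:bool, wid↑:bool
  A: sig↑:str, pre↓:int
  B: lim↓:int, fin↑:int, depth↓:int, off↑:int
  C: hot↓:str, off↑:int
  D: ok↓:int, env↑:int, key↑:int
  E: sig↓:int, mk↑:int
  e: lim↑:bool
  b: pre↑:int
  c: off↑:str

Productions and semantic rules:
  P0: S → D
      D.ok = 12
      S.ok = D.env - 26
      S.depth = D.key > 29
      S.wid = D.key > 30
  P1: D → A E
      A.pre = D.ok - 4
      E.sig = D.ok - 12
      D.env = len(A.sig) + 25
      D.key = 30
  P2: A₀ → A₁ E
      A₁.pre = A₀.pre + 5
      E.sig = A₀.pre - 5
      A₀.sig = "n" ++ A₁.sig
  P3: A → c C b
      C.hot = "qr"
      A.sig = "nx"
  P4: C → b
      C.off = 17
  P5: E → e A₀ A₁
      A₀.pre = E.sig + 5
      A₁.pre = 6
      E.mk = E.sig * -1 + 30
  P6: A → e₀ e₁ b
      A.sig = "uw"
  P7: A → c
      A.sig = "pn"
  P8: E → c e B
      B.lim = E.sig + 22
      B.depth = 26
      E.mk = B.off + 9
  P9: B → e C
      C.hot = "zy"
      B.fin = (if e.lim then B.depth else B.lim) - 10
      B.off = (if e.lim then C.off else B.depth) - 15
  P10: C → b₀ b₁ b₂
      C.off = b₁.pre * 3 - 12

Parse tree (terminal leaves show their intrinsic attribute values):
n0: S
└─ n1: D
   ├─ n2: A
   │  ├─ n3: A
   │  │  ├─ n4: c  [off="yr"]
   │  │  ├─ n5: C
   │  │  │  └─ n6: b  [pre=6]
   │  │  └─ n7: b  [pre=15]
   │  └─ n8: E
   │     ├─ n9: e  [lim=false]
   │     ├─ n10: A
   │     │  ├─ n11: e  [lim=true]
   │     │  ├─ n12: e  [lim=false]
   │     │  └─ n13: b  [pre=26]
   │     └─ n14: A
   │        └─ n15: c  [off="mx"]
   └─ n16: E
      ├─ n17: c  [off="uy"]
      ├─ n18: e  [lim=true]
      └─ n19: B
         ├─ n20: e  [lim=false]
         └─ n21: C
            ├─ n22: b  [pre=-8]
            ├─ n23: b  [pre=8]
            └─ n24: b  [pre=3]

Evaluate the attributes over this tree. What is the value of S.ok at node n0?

1. n1.ok = 12  [12]
2. n2.pre = 8  [D.ok - 4]
3. n3.pre = 13  [A₀.pre + 5]
4. n4.off = "yr"  [terminal]
5. n5.hot = "qr"  ["qr"]
6. n6.pre = 6  [terminal]
7. n5.off = 17  [17]
8. n7.pre = 15  [terminal]
9. n3.sig = "nx"  ["nx"]
10. n8.sig = 3  [A₀.pre - 5]
11. n9.lim = false  [terminal]
12. n10.pre = 8  [E.sig + 5]
13. n11.lim = true  [terminal]
14. n12.lim = false  [terminal]
15. n13.pre = 26  [terminal]
16. n10.sig = "uw"  ["uw"]
17. n14.pre = 6  [6]
18. n15.off = "mx"  [terminal]
19. n14.sig = "pn"  ["pn"]
20. n8.mk = 27  [E.sig * -1 + 30]
21. n2.sig = "nnx"  ["n" ++ A₁.sig]
22. n16.sig = 0  [D.ok - 12]
23. n17.off = "uy"  [terminal]
24. n18.lim = true  [terminal]
25. n19.lim = 22  [E.sig + 22]
26. n19.depth = 26  [26]
27. n20.lim = false  [terminal]
28. n21.hot = "zy"  ["zy"]
29. n22.pre = -8  [terminal]
30. n23.pre = 8  [terminal]
31. n24.pre = 3  [terminal]
32. n21.off = 12  [b₁.pre * 3 - 12]
33. n19.fin = 12  [(if e.lim then B.depth else B.lim) - 10]
34. n19.off = 11  [(if e.lim then C.off else B.depth) - 15]
35. n16.mk = 20  [B.off + 9]
36. n1.env = 28  [len(A.sig) + 25]
37. n1.key = 30  [30]
38. n0.ok = 2  [D.env - 26]
39. n0.depth = true  [D.key > 29]
40. n0.wid = false  [D.key > 30]

2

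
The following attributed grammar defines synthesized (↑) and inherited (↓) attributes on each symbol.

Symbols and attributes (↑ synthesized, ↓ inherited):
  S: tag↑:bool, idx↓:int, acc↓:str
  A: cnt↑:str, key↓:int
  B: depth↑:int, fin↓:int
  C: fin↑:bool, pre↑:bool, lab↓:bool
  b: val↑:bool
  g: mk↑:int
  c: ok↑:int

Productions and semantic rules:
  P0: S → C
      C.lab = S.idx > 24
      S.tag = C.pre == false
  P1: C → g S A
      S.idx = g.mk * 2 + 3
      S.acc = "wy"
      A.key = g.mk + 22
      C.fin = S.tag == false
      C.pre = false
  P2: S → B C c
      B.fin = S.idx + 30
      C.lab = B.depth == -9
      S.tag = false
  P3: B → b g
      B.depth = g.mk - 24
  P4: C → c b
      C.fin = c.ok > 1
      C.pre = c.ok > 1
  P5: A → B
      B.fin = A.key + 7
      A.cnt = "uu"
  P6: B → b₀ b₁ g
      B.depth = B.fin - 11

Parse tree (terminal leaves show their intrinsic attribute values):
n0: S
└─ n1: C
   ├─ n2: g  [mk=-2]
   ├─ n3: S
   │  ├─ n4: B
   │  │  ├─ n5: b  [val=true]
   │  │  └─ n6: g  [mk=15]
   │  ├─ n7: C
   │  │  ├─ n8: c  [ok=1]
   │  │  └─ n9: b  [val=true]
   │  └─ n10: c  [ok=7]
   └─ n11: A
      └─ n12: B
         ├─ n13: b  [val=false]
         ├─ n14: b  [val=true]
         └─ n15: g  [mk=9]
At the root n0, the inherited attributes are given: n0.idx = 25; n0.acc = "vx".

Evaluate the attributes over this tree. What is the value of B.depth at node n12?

1. n0.idx = 25  [given at root]
2. n0.acc = "vx"  [given at root]
3. n1.lab = true  [S.idx > 24]
4. n2.mk = -2  [terminal]
5. n3.idx = -1  [g.mk * 2 + 3]
6. n3.acc = "wy"  ["wy"]
7. n4.fin = 29  [S.idx + 30]
8. n5.val = true  [terminal]
9. n6.mk = 15  [terminal]
10. n4.depth = -9  [g.mk - 24]
11. n7.lab = true  [B.depth == -9]
12. n8.ok = 1  [terminal]
13. n9.val = true  [terminal]
14. n7.fin = false  [c.ok > 1]
15. n7.pre = false  [c.ok > 1]
16. n10.ok = 7  [terminal]
17. n3.tag = false  [false]
18. n11.key = 20  [g.mk + 22]
19. n12.fin = 27  [A.key + 7]
20. n13.val = false  [terminal]
21. n14.val = true  [terminal]
22. n15.mk = 9  [terminal]
23. n12.depth = 16  [B.fin - 11]
24. n11.cnt = "uu"  ["uu"]
25. n1.fin = true  [S.tag == false]
26. n1.pre = false  [false]
27. n0.tag = true  [C.pre == false]

16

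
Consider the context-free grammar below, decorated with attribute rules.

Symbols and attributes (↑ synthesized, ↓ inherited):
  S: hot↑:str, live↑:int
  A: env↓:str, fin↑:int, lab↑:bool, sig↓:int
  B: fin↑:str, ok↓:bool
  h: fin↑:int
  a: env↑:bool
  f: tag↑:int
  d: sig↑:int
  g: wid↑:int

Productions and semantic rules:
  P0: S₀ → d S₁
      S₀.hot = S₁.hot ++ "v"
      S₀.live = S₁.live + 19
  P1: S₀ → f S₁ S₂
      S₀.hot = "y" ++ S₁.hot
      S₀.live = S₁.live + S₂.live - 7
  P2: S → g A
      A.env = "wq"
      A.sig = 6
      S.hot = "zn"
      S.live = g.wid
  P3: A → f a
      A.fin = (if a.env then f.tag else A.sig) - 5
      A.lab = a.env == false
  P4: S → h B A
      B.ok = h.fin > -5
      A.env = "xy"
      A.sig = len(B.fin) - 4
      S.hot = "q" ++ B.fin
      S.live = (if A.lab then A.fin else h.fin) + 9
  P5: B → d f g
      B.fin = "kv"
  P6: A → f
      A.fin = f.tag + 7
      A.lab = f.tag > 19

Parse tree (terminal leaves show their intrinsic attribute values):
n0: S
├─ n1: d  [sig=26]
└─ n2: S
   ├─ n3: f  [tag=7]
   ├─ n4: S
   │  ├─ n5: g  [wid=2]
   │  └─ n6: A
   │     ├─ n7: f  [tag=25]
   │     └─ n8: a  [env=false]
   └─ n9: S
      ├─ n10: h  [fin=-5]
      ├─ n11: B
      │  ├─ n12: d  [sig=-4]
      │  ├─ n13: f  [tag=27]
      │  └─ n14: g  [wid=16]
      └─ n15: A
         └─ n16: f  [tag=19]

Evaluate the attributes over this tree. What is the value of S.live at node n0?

18

1. n1.sig = 26  [terminal]
2. n3.tag = 7  [terminal]
3. n5.wid = 2  [terminal]
4. n6.env = "wq"  ["wq"]
5. n6.sig = 6  [6]
6. n7.tag = 25  [terminal]
7. n8.env = false  [terminal]
8. n6.fin = 1  [(if a.env then f.tag else A.sig) - 5]
9. n6.lab = true  [a.env == false]
10. n4.hot = "zn"  ["zn"]
11. n4.live = 2  [g.wid]
12. n10.fin = -5  [terminal]
13. n11.ok = false  [h.fin > -5]
14. n12.sig = -4  [terminal]
15. n13.tag = 27  [terminal]
16. n14.wid = 16  [terminal]
17. n11.fin = "kv"  ["kv"]
18. n15.env = "xy"  ["xy"]
19. n15.sig = -2  [len(B.fin) - 4]
20. n16.tag = 19  [terminal]
21. n15.fin = 26  [f.tag + 7]
22. n15.lab = false  [f.tag > 19]
23. n9.hot = "qkv"  ["q" ++ B.fin]
24. n9.live = 4  [(if A.lab then A.fin else h.fin) + 9]
25. n2.hot = "yzn"  ["y" ++ S₁.hot]
26. n2.live = -1  [S₁.live + S₂.live - 7]
27. n0.hot = "yznv"  [S₁.hot ++ "v"]
28. n0.live = 18  [S₁.live + 19]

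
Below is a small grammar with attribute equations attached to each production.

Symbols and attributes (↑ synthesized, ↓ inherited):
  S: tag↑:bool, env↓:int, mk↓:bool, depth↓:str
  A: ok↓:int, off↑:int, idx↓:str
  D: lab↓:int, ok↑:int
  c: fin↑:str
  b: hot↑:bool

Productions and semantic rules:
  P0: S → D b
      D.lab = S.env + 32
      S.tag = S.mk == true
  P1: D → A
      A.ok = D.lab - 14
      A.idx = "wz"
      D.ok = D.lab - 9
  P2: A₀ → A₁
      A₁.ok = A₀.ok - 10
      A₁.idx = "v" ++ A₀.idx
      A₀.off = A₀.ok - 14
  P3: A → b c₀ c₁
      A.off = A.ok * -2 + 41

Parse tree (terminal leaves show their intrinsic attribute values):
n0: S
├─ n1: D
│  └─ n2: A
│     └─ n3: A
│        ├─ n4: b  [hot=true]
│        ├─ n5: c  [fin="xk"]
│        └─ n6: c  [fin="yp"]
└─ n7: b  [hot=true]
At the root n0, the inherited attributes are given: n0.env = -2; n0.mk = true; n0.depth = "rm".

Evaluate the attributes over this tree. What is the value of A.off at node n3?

1. n0.env = -2  [given at root]
2. n0.mk = true  [given at root]
3. n0.depth = "rm"  [given at root]
4. n1.lab = 30  [S.env + 32]
5. n2.ok = 16  [D.lab - 14]
6. n2.idx = "wz"  ["wz"]
7. n3.ok = 6  [A₀.ok - 10]
8. n3.idx = "vwz"  ["v" ++ A₀.idx]
9. n4.hot = true  [terminal]
10. n5.fin = "xk"  [terminal]
11. n6.fin = "yp"  [terminal]
12. n3.off = 29  [A.ok * -2 + 41]
13. n2.off = 2  [A₀.ok - 14]
14. n1.ok = 21  [D.lab - 9]
15. n7.hot = true  [terminal]
16. n0.tag = true  [S.mk == true]

29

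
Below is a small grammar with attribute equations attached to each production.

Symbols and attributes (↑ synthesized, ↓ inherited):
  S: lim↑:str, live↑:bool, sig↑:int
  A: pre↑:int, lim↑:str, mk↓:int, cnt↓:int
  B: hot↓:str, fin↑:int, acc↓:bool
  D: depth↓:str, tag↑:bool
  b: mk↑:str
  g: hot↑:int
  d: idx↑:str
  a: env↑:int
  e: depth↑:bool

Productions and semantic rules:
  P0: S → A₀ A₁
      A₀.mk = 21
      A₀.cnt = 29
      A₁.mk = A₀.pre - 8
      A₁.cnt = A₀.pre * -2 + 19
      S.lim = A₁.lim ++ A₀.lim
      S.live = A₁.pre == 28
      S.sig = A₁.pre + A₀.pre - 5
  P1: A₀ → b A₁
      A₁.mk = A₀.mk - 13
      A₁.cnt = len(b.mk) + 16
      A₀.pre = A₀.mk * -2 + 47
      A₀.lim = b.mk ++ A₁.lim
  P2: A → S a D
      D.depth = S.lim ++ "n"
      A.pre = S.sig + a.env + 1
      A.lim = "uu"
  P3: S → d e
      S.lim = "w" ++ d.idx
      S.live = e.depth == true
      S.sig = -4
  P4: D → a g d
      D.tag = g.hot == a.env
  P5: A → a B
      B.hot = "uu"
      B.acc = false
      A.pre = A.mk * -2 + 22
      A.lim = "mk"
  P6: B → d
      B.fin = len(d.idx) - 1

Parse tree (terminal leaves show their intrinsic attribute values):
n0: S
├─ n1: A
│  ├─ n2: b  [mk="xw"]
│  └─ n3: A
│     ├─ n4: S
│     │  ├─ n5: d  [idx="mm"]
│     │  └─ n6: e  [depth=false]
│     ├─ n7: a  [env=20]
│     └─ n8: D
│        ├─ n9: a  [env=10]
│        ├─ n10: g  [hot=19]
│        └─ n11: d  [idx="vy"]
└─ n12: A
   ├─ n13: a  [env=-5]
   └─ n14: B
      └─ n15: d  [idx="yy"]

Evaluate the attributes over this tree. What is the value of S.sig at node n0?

1. n1.mk = 21  [21]
2. n1.cnt = 29  [29]
3. n2.mk = "xw"  [terminal]
4. n3.mk = 8  [A₀.mk - 13]
5. n3.cnt = 18  [len(b.mk) + 16]
6. n5.idx = "mm"  [terminal]
7. n6.depth = false  [terminal]
8. n4.lim = "wmm"  ["w" ++ d.idx]
9. n4.live = false  [e.depth == true]
10. n4.sig = -4  [-4]
11. n7.env = 20  [terminal]
12. n8.depth = "wmmn"  [S.lim ++ "n"]
13. n9.env = 10  [terminal]
14. n10.hot = 19  [terminal]
15. n11.idx = "vy"  [terminal]
16. n8.tag = false  [g.hot == a.env]
17. n3.pre = 17  [S.sig + a.env + 1]
18. n3.lim = "uu"  ["uu"]
19. n1.pre = 5  [A₀.mk * -2 + 47]
20. n1.lim = "xwuu"  [b.mk ++ A₁.lim]
21. n12.mk = -3  [A₀.pre - 8]
22. n12.cnt = 9  [A₀.pre * -2 + 19]
23. n13.env = -5  [terminal]
24. n14.hot = "uu"  ["uu"]
25. n14.acc = false  [false]
26. n15.idx = "yy"  [terminal]
27. n14.fin = 1  [len(d.idx) - 1]
28. n12.pre = 28  [A.mk * -2 + 22]
29. n12.lim = "mk"  ["mk"]
30. n0.lim = "mkxwuu"  [A₁.lim ++ A₀.lim]
31. n0.live = true  [A₁.pre == 28]
32. n0.sig = 28  [A₁.pre + A₀.pre - 5]

28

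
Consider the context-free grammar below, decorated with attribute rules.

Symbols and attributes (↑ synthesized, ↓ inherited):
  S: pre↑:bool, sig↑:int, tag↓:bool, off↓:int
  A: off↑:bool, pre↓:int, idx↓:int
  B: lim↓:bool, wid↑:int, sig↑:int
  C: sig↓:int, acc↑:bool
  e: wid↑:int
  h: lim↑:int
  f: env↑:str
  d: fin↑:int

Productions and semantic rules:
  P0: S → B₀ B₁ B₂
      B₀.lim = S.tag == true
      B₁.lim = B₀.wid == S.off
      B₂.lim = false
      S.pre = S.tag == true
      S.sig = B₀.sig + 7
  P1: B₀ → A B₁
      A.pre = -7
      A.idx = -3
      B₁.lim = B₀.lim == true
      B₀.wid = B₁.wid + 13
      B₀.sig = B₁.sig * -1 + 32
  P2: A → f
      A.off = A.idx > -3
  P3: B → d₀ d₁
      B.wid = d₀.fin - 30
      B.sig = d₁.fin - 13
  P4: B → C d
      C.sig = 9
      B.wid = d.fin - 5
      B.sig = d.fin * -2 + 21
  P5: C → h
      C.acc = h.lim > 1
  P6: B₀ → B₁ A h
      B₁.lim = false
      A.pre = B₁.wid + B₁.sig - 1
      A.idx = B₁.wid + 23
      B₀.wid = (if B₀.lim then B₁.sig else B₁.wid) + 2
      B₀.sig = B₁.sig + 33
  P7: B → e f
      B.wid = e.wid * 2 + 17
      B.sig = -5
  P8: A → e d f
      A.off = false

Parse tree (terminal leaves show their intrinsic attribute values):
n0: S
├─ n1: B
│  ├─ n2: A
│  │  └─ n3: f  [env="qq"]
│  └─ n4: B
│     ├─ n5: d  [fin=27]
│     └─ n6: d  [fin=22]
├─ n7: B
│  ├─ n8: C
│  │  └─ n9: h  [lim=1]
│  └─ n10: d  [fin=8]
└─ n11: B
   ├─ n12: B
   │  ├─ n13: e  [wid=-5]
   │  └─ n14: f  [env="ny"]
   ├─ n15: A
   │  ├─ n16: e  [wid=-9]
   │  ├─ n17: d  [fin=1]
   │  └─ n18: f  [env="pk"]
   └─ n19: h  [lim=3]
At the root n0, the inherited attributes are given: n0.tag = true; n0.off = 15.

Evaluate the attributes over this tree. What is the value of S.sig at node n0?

1. n0.tag = true  [given at root]
2. n0.off = 15  [given at root]
3. n1.lim = true  [S.tag == true]
4. n2.pre = -7  [-7]
5. n2.idx = -3  [-3]
6. n3.env = "qq"  [terminal]
7. n2.off = false  [A.idx > -3]
8. n4.lim = true  [B₀.lim == true]
9. n5.fin = 27  [terminal]
10. n6.fin = 22  [terminal]
11. n4.wid = -3  [d₀.fin - 30]
12. n4.sig = 9  [d₁.fin - 13]
13. n1.wid = 10  [B₁.wid + 13]
14. n1.sig = 23  [B₁.sig * -1 + 32]
15. n7.lim = false  [B₀.wid == S.off]
16. n8.sig = 9  [9]
17. n9.lim = 1  [terminal]
18. n8.acc = false  [h.lim > 1]
19. n10.fin = 8  [terminal]
20. n7.wid = 3  [d.fin - 5]
21. n7.sig = 5  [d.fin * -2 + 21]
22. n11.lim = false  [false]
23. n12.lim = false  [false]
24. n13.wid = -5  [terminal]
25. n14.env = "ny"  [terminal]
26. n12.wid = 7  [e.wid * 2 + 17]
27. n12.sig = -5  [-5]
28. n15.pre = 1  [B₁.wid + B₁.sig - 1]
29. n15.idx = 30  [B₁.wid + 23]
30. n16.wid = -9  [terminal]
31. n17.fin = 1  [terminal]
32. n18.env = "pk"  [terminal]
33. n15.off = false  [false]
34. n19.lim = 3  [terminal]
35. n11.wid = 9  [(if B₀.lim then B₁.sig else B₁.wid) + 2]
36. n11.sig = 28  [B₁.sig + 33]
37. n0.pre = true  [S.tag == true]
38. n0.sig = 30  [B₀.sig + 7]

30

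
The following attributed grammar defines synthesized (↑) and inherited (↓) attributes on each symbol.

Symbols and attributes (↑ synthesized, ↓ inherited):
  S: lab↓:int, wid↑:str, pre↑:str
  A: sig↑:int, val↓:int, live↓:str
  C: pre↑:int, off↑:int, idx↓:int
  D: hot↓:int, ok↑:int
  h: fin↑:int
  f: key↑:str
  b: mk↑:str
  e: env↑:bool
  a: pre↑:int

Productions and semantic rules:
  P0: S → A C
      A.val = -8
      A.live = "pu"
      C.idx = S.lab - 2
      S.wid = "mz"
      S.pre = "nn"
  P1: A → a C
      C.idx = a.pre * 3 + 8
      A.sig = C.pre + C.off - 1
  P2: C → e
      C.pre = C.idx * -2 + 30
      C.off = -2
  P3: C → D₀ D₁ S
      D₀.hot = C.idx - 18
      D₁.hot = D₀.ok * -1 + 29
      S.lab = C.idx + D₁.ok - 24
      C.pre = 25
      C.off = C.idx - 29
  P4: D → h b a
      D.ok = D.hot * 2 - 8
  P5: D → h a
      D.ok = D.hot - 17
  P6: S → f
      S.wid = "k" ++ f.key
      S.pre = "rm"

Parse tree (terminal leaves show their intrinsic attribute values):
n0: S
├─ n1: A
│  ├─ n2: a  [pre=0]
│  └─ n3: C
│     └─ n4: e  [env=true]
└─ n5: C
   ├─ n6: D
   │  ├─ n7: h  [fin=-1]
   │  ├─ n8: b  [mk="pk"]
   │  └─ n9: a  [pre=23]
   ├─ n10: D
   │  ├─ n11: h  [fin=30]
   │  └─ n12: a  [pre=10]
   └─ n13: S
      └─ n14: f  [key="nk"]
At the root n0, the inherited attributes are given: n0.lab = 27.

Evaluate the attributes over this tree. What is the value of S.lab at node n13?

7

1. n0.lab = 27  [given at root]
2. n1.val = -8  [-8]
3. n1.live = "pu"  ["pu"]
4. n2.pre = 0  [terminal]
5. n3.idx = 8  [a.pre * 3 + 8]
6. n4.env = true  [terminal]
7. n3.pre = 14  [C.idx * -2 + 30]
8. n3.off = -2  [-2]
9. n1.sig = 11  [C.pre + C.off - 1]
10. n5.idx = 25  [S.lab - 2]
11. n6.hot = 7  [C.idx - 18]
12. n7.fin = -1  [terminal]
13. n8.mk = "pk"  [terminal]
14. n9.pre = 23  [terminal]
15. n6.ok = 6  [D.hot * 2 - 8]
16. n10.hot = 23  [D₀.ok * -1 + 29]
17. n11.fin = 30  [terminal]
18. n12.pre = 10  [terminal]
19. n10.ok = 6  [D.hot - 17]
20. n13.lab = 7  [C.idx + D₁.ok - 24]
21. n14.key = "nk"  [terminal]
22. n13.wid = "knk"  ["k" ++ f.key]
23. n13.pre = "rm"  ["rm"]
24. n5.pre = 25  [25]
25. n5.off = -4  [C.idx - 29]
26. n0.wid = "mz"  ["mz"]
27. n0.pre = "nn"  ["nn"]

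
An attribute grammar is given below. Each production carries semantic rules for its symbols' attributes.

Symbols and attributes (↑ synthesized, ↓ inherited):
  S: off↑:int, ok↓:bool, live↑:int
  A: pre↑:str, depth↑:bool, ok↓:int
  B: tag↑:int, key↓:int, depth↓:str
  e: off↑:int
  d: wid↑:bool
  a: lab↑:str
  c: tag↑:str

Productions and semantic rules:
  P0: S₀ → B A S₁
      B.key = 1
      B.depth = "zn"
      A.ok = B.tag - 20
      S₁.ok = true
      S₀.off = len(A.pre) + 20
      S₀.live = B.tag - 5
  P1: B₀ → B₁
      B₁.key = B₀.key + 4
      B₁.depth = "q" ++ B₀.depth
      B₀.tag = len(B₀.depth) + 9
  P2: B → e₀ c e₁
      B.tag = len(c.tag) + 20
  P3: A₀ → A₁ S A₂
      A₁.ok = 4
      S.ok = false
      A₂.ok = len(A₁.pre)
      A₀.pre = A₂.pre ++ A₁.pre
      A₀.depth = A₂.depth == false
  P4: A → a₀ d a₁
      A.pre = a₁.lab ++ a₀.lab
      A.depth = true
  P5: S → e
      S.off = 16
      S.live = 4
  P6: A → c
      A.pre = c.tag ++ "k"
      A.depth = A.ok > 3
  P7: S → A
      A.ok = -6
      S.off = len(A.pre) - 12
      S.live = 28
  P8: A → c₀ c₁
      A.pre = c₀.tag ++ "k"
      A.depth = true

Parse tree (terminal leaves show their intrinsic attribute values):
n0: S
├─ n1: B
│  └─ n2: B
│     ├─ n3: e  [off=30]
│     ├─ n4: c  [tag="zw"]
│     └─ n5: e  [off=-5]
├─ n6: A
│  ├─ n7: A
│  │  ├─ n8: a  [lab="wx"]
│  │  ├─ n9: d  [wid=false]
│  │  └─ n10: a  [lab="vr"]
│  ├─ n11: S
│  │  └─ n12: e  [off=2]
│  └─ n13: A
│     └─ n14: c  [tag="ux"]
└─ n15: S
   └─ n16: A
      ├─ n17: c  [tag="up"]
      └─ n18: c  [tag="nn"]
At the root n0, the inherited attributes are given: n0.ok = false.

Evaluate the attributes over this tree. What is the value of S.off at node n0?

1. n0.ok = false  [given at root]
2. n1.key = 1  [1]
3. n1.depth = "zn"  ["zn"]
4. n2.key = 5  [B₀.key + 4]
5. n2.depth = "qzn"  ["q" ++ B₀.depth]
6. n3.off = 30  [terminal]
7. n4.tag = "zw"  [terminal]
8. n5.off = -5  [terminal]
9. n2.tag = 22  [len(c.tag) + 20]
10. n1.tag = 11  [len(B₀.depth) + 9]
11. n6.ok = -9  [B.tag - 20]
12. n7.ok = 4  [4]
13. n8.lab = "wx"  [terminal]
14. n9.wid = false  [terminal]
15. n10.lab = "vr"  [terminal]
16. n7.pre = "vrwx"  [a₁.lab ++ a₀.lab]
17. n7.depth = true  [true]
18. n11.ok = false  [false]
19. n12.off = 2  [terminal]
20. n11.off = 16  [16]
21. n11.live = 4  [4]
22. n13.ok = 4  [len(A₁.pre)]
23. n14.tag = "ux"  [terminal]
24. n13.pre = "uxk"  [c.tag ++ "k"]
25. n13.depth = true  [A.ok > 3]
26. n6.pre = "uxkvrwx"  [A₂.pre ++ A₁.pre]
27. n6.depth = false  [A₂.depth == false]
28. n15.ok = true  [true]
29. n16.ok = -6  [-6]
30. n17.tag = "up"  [terminal]
31. n18.tag = "nn"  [terminal]
32. n16.pre = "upk"  [c₀.tag ++ "k"]
33. n16.depth = true  [true]
34. n15.off = -9  [len(A.pre) - 12]
35. n15.live = 28  [28]
36. n0.off = 27  [len(A.pre) + 20]
37. n0.live = 6  [B.tag - 5]

27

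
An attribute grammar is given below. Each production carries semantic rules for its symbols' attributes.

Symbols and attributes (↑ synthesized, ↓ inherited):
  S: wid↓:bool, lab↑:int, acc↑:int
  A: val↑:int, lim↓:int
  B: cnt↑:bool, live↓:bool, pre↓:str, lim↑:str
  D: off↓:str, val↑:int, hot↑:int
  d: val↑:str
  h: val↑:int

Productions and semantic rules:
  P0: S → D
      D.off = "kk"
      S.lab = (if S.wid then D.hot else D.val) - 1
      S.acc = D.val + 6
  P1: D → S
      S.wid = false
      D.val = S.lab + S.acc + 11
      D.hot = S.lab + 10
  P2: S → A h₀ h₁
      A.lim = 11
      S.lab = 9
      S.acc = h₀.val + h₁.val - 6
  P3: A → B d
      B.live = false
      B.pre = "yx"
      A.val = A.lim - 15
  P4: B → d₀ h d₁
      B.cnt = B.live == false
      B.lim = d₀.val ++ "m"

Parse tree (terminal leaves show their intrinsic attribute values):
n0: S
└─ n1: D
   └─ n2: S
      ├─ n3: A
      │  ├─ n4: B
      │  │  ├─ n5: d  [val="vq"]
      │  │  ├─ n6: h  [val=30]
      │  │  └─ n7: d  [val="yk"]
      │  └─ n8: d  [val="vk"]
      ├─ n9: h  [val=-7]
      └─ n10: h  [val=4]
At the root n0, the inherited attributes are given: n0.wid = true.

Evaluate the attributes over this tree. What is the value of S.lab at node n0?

1. n0.wid = true  [given at root]
2. n1.off = "kk"  ["kk"]
3. n2.wid = false  [false]
4. n3.lim = 11  [11]
5. n4.live = false  [false]
6. n4.pre = "yx"  ["yx"]
7. n5.val = "vq"  [terminal]
8. n6.val = 30  [terminal]
9. n7.val = "yk"  [terminal]
10. n4.cnt = true  [B.live == false]
11. n4.lim = "vqm"  [d₀.val ++ "m"]
12. n8.val = "vk"  [terminal]
13. n3.val = -4  [A.lim - 15]
14. n9.val = -7  [terminal]
15. n10.val = 4  [terminal]
16. n2.lab = 9  [9]
17. n2.acc = -9  [h₀.val + h₁.val - 6]
18. n1.val = 11  [S.lab + S.acc + 11]
19. n1.hot = 19  [S.lab + 10]
20. n0.lab = 18  [(if S.wid then D.hot else D.val) - 1]
21. n0.acc = 17  [D.val + 6]

18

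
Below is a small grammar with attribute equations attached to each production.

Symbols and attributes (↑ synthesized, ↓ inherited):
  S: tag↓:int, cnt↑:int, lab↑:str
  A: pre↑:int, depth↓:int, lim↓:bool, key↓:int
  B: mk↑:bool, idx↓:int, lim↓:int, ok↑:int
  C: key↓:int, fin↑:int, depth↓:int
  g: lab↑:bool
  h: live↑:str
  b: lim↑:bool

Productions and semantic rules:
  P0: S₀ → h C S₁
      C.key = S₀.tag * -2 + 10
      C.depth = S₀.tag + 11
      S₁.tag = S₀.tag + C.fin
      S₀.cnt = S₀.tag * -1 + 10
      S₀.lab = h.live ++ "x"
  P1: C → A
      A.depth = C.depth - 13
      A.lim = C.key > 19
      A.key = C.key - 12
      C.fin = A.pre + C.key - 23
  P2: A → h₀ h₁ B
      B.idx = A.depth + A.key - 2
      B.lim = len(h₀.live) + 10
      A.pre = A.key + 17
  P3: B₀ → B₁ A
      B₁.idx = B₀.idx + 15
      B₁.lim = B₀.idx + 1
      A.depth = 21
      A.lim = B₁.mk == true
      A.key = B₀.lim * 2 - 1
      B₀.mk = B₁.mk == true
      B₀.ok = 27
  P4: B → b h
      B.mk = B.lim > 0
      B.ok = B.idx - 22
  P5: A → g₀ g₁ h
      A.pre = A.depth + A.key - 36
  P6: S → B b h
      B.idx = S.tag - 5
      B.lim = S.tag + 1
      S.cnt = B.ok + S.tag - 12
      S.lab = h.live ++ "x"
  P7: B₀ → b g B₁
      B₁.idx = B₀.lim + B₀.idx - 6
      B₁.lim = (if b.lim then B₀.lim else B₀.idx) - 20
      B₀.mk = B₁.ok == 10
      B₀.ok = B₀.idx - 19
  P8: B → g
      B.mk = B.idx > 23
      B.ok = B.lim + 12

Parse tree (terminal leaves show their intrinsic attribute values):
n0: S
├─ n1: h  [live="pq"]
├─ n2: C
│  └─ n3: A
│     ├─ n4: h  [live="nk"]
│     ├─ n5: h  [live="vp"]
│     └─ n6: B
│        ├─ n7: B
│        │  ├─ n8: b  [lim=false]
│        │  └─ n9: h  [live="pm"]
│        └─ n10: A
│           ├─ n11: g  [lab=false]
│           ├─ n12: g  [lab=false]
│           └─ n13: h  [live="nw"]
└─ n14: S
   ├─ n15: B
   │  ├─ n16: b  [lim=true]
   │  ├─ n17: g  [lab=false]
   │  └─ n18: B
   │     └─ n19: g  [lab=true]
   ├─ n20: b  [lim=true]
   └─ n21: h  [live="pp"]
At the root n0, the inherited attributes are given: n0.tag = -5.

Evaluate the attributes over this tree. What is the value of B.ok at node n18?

10

1. n0.tag = -5  [given at root]
2. n1.live = "pq"  [terminal]
3. n2.key = 20  [S₀.tag * -2 + 10]
4. n2.depth = 6  [S₀.tag + 11]
5. n3.depth = -7  [C.depth - 13]
6. n3.lim = true  [C.key > 19]
7. n3.key = 8  [C.key - 12]
8. n4.live = "nk"  [terminal]
9. n5.live = "vp"  [terminal]
10. n6.idx = -1  [A.depth + A.key - 2]
11. n6.lim = 12  [len(h₀.live) + 10]
12. n7.idx = 14  [B₀.idx + 15]
13. n7.lim = 0  [B₀.idx + 1]
14. n8.lim = false  [terminal]
15. n9.live = "pm"  [terminal]
16. n7.mk = false  [B.lim > 0]
17. n7.ok = -8  [B.idx - 22]
18. n10.depth = 21  [21]
19. n10.lim = false  [B₁.mk == true]
20. n10.key = 23  [B₀.lim * 2 - 1]
21. n11.lab = false  [terminal]
22. n12.lab = false  [terminal]
23. n13.live = "nw"  [terminal]
24. n10.pre = 8  [A.depth + A.key - 36]
25. n6.mk = false  [B₁.mk == true]
26. n6.ok = 27  [27]
27. n3.pre = 25  [A.key + 17]
28. n2.fin = 22  [A.pre + C.key - 23]
29. n14.tag = 17  [S₀.tag + C.fin]
30. n15.idx = 12  [S.tag - 5]
31. n15.lim = 18  [S.tag + 1]
32. n16.lim = true  [terminal]
33. n17.lab = false  [terminal]
34. n18.idx = 24  [B₀.lim + B₀.idx - 6]
35. n18.lim = -2  [(if b.lim then B₀.lim else B₀.idx) - 20]
36. n19.lab = true  [terminal]
37. n18.mk = true  [B.idx > 23]
38. n18.ok = 10  [B.lim + 12]
39. n15.mk = true  [B₁.ok == 10]
40. n15.ok = -7  [B₀.idx - 19]
41. n20.lim = true  [terminal]
42. n21.live = "pp"  [terminal]
43. n14.cnt = -2  [B.ok + S.tag - 12]
44. n14.lab = "ppx"  [h.live ++ "x"]
45. n0.cnt = 15  [S₀.tag * -1 + 10]
46. n0.lab = "pqx"  [h.live ++ "x"]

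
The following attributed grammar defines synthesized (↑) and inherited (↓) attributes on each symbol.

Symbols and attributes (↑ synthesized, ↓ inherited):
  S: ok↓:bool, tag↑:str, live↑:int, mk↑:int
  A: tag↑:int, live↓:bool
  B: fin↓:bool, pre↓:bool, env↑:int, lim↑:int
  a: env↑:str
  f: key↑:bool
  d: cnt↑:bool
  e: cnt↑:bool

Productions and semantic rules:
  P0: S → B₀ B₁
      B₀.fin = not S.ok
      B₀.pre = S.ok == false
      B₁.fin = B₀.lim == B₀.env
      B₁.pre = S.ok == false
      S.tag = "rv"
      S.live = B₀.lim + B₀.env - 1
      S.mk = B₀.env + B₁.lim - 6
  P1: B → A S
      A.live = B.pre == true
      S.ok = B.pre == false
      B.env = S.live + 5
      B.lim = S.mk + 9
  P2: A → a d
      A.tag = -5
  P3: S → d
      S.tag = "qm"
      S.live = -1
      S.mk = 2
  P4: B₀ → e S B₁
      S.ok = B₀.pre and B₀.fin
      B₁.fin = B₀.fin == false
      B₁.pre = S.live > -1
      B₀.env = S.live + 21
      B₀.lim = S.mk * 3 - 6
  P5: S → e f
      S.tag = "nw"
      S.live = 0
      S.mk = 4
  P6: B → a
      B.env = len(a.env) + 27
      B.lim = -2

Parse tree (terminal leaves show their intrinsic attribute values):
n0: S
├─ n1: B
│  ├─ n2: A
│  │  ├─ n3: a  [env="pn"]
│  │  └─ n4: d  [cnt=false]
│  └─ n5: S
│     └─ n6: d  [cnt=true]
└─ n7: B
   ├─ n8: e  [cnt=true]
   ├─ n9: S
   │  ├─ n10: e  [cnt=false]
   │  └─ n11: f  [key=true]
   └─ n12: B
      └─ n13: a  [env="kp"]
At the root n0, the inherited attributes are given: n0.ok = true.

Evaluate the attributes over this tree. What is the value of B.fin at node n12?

1. n0.ok = true  [given at root]
2. n1.fin = false  [not S.ok]
3. n1.pre = false  [S.ok == false]
4. n2.live = false  [B.pre == true]
5. n3.env = "pn"  [terminal]
6. n4.cnt = false  [terminal]
7. n2.tag = -5  [-5]
8. n5.ok = true  [B.pre == false]
9. n6.cnt = true  [terminal]
10. n5.tag = "qm"  ["qm"]
11. n5.live = -1  [-1]
12. n5.mk = 2  [2]
13. n1.env = 4  [S.live + 5]
14. n1.lim = 11  [S.mk + 9]
15. n7.fin = false  [B₀.lim == B₀.env]
16. n7.pre = false  [S.ok == false]
17. n8.cnt = true  [terminal]
18. n9.ok = false  [B₀.pre and B₀.fin]
19. n10.cnt = false  [terminal]
20. n11.key = true  [terminal]
21. n9.tag = "nw"  ["nw"]
22. n9.live = 0  [0]
23. n9.mk = 4  [4]
24. n12.fin = true  [B₀.fin == false]
25. n12.pre = true  [S.live > -1]
26. n13.env = "kp"  [terminal]
27. n12.env = 29  [len(a.env) + 27]
28. n12.lim = -2  [-2]
29. n7.env = 21  [S.live + 21]
30. n7.lim = 6  [S.mk * 3 - 6]
31. n0.tag = "rv"  ["rv"]
32. n0.live = 14  [B₀.lim + B₀.env - 1]
33. n0.mk = 4  [B₀.env + B₁.lim - 6]

true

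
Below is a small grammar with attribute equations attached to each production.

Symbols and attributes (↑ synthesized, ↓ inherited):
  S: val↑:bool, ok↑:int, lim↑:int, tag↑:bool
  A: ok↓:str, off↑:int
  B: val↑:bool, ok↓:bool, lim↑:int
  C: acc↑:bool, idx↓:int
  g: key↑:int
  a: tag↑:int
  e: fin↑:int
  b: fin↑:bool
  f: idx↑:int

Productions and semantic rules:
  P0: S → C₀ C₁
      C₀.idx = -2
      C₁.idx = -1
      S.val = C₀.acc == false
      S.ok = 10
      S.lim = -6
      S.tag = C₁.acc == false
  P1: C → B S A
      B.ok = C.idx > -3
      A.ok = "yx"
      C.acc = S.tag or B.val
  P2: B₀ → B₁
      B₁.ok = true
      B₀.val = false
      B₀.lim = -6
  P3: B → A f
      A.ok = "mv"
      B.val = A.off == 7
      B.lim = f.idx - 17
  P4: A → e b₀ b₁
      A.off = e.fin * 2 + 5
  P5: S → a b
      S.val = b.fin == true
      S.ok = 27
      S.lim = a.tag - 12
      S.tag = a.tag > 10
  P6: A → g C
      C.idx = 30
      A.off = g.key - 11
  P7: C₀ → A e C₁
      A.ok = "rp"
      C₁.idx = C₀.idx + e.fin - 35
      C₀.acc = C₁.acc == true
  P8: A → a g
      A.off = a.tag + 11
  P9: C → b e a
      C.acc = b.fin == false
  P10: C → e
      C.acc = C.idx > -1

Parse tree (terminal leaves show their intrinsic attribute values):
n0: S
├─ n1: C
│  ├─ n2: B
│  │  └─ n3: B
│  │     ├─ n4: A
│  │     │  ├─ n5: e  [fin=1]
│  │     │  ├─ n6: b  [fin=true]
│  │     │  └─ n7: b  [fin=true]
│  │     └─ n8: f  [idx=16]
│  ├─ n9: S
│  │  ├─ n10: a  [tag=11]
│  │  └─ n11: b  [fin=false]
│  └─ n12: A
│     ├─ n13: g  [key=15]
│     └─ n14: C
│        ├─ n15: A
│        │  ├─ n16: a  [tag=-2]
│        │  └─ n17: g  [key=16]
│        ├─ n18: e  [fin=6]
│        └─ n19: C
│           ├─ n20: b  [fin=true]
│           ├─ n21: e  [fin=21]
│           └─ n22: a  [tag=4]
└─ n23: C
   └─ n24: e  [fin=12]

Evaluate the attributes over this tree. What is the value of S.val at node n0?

false

1. n1.idx = -2  [-2]
2. n2.ok = true  [C.idx > -3]
3. n3.ok = true  [true]
4. n4.ok = "mv"  ["mv"]
5. n5.fin = 1  [terminal]
6. n6.fin = true  [terminal]
7. n7.fin = true  [terminal]
8. n4.off = 7  [e.fin * 2 + 5]
9. n8.idx = 16  [terminal]
10. n3.val = true  [A.off == 7]
11. n3.lim = -1  [f.idx - 17]
12. n2.val = false  [false]
13. n2.lim = -6  [-6]
14. n10.tag = 11  [terminal]
15. n11.fin = false  [terminal]
16. n9.val = false  [b.fin == true]
17. n9.ok = 27  [27]
18. n9.lim = -1  [a.tag - 12]
19. n9.tag = true  [a.tag > 10]
20. n12.ok = "yx"  ["yx"]
21. n13.key = 15  [terminal]
22. n14.idx = 30  [30]
23. n15.ok = "rp"  ["rp"]
24. n16.tag = -2  [terminal]
25. n17.key = 16  [terminal]
26. n15.off = 9  [a.tag + 11]
27. n18.fin = 6  [terminal]
28. n19.idx = 1  [C₀.idx + e.fin - 35]
29. n20.fin = true  [terminal]
30. n21.fin = 21  [terminal]
31. n22.tag = 4  [terminal]
32. n19.acc = false  [b.fin == false]
33. n14.acc = false  [C₁.acc == true]
34. n12.off = 4  [g.key - 11]
35. n1.acc = true  [S.tag or B.val]
36. n23.idx = -1  [-1]
37. n24.fin = 12  [terminal]
38. n23.acc = false  [C.idx > -1]
39. n0.val = false  [C₀.acc == false]
40. n0.ok = 10  [10]
41. n0.lim = -6  [-6]
42. n0.tag = true  [C₁.acc == false]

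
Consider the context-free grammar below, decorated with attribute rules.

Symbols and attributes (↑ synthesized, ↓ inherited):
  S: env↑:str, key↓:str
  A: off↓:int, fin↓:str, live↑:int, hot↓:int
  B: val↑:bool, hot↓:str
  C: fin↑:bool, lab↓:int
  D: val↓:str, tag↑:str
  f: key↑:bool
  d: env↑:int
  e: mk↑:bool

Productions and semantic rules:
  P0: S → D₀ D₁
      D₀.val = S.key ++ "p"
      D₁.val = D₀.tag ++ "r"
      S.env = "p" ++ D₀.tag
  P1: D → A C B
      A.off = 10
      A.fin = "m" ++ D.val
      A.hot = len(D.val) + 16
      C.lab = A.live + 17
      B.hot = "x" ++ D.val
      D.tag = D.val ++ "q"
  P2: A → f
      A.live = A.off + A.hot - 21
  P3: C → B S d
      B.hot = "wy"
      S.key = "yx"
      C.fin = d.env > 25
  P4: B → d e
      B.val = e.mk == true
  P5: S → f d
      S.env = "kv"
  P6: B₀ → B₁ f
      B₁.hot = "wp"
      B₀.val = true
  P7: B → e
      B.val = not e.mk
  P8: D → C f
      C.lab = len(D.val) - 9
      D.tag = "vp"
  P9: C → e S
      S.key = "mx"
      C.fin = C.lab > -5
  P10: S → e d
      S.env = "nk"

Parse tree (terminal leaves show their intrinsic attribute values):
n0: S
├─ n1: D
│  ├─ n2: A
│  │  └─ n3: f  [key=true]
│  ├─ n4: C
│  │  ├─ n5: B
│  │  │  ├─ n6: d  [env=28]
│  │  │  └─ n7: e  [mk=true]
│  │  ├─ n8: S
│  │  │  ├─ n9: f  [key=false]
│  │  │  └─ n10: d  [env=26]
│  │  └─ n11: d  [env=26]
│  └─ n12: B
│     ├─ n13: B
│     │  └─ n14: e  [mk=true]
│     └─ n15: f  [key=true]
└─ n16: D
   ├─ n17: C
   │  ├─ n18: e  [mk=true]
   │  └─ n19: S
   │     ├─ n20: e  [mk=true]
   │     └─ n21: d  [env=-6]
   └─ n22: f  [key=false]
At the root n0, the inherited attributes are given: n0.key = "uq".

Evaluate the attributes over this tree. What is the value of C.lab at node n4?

1. n0.key = "uq"  [given at root]
2. n1.val = "uqp"  [S.key ++ "p"]
3. n2.off = 10  [10]
4. n2.fin = "muqp"  ["m" ++ D.val]
5. n2.hot = 19  [len(D.val) + 16]
6. n3.key = true  [terminal]
7. n2.live = 8  [A.off + A.hot - 21]
8. n4.lab = 25  [A.live + 17]
9. n5.hot = "wy"  ["wy"]
10. n6.env = 28  [terminal]
11. n7.mk = true  [terminal]
12. n5.val = true  [e.mk == true]
13. n8.key = "yx"  ["yx"]
14. n9.key = false  [terminal]
15. n10.env = 26  [terminal]
16. n8.env = "kv"  ["kv"]
17. n11.env = 26  [terminal]
18. n4.fin = true  [d.env > 25]
19. n12.hot = "xuqp"  ["x" ++ D.val]
20. n13.hot = "wp"  ["wp"]
21. n14.mk = true  [terminal]
22. n13.val = false  [not e.mk]
23. n15.key = true  [terminal]
24. n12.val = true  [true]
25. n1.tag = "uqpq"  [D.val ++ "q"]
26. n16.val = "uqpqr"  [D₀.tag ++ "r"]
27. n17.lab = -4  [len(D.val) - 9]
28. n18.mk = true  [terminal]
29. n19.key = "mx"  ["mx"]
30. n20.mk = true  [terminal]
31. n21.env = -6  [terminal]
32. n19.env = "nk"  ["nk"]
33. n17.fin = true  [C.lab > -5]
34. n22.key = false  [terminal]
35. n16.tag = "vp"  ["vp"]
36. n0.env = "puqpq"  ["p" ++ D₀.tag]

25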